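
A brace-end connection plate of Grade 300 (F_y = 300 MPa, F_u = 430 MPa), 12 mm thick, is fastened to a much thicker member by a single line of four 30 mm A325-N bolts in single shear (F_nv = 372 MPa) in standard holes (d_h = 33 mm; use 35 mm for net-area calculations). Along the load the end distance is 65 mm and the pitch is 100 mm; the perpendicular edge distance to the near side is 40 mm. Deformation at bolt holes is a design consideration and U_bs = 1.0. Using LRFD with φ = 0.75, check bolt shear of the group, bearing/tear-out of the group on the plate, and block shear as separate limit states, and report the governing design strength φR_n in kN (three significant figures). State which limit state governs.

Bolt shear: A_b = π·30²/4 = 706.9 mm²; R_n = 372 × 706.9 × 4 × 1 / 1000 = 1052 kN → 0.75 × 1052 = 789 kN.
Bearing: edge l_c = 48.5, r_n = 300.3 kN; interior l_c = 67, r_n = 371.5 kN; R_n = 300.3 + 3·371.5 = 1415 kN → 1060 kN.
Block shear: A_gv = 4380, A_nv = 2910, A_nt = 270 mm²; R_n = min(0.6F_uA_nv, 0.6F_yA_gv) + U_bs·F_u·A_nt = 866.9 kN → 650 kN.
Block shear governs: 650 kN.

650 kN (block shear governs)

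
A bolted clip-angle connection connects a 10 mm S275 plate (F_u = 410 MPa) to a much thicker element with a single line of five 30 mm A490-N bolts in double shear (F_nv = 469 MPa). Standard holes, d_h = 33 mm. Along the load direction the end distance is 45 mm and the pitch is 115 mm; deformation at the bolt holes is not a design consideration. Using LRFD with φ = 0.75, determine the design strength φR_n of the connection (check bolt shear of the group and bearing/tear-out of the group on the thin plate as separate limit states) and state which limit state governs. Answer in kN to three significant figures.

Bolt shear: A_b = π·30²/4 = 706.9 mm²; R_n = 469 × 706.9 × 5 × 2 / 1000 = 3315 kN → 0.75 × 3315 = 2490 kN.
Bearing (1.5 l_c t F_u ≤ 3.0 d t F_u): upper limit = 3.0·30·10·410 / 1000 = 369 kN.
  Edge l_c = 45 − 33/2 = 28.5 → r_n = 175.3 kN; interior l_c = 115 − 33 = 82 → r_n = 369 kN.
  R_n,bearing = 1·175.3 + 4·369 = 1651 kN → 0.75 × 1651 = 1240 kN.
Bearing governs: 1240 kN.

1240 kN (bearing governs)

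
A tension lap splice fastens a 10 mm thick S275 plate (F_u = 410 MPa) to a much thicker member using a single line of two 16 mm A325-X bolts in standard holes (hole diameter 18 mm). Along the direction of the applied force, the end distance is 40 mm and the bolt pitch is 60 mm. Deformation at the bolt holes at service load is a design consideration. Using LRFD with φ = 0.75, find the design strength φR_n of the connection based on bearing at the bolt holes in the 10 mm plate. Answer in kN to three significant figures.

232 kN

Per bolt r_n = 1.2 l_c t F_u ≤ 2.4 d t F_u; upper limit = 2.4 × 16 × 10 × 410 / 1000 = 157.4 kN.
Edge bolt: l_c = 40 − 18/2 = 31 mm → 1.2 × 31 × 10 × 410 / 1000 = 152.5 → r_n = 152.5 kN.
Interior bolts: l_c = 60 − 18 = 42 mm → 1.2 × 42 × 10 × 410 / 1000 = 206.6 → r_n = 157.4 kN.
R_n = 1 × 152.5 + 1 × 157.4 = 310 kN.
Design strength φR_n = 0.75 × 310 = 232 kN.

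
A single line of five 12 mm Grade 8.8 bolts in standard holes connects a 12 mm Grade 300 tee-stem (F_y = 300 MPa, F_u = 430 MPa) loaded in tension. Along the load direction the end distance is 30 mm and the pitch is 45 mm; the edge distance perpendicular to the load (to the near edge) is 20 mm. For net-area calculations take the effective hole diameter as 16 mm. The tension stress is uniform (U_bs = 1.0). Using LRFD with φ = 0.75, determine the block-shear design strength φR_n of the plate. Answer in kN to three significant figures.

367 kN

Shear plane L_v = 30 + 4·45 = 210 mm; A_gv = 210 × 12 = 2520 mm².
A_nv = (210 − 4.5·16) × 12 = 1656 mm².
A_nt = (20 − 0.5·16) × 12 = 144 mm².
0.6 F_u A_nv = 427.2 kN; 0.6 F_y A_gv = 453.6 kN → shear rupture governs the shear term.
R_n = 427.2 + 1.0 × 430 × 144 / 1000 = 489.2 kN.
Design strength φR_n = 0.75 × 489.2 = 367 kN.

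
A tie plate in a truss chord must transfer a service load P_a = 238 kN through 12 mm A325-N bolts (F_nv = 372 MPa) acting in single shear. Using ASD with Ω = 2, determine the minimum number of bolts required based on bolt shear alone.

12 bolts

A_b = π·12²/4 = 113.1 mm².
Per-bolt allowable strength R_n/Ω = 372 × 113.1 × 1 / 1000 / 2 = 21.04 kN.
n ≥ 238 / 21.04 = 11.31 → use 12 bolts.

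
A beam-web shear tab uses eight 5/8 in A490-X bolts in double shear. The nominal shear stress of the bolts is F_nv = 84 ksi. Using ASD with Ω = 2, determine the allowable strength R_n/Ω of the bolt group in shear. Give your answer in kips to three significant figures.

206 kips

A_b = π × 0.625² / 4 = 0.3068 in².
R_n = F_nv · A_b · n · n_s = 84 × 0.3068 × 8 × 2 = 412.3 kips.
Allowable strength R_n/Ω = 412.3 / 2 = 206 kips.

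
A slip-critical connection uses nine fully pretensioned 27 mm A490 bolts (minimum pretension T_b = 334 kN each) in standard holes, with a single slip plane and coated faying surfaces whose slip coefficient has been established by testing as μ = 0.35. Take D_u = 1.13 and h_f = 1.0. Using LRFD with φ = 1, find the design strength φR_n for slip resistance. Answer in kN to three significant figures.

1190 kN

R_n = μ · D_u · h_f · T_b · n_s · n_b = 0.35 × 1.13 × 1.0 × 334 × 1 × 9 = 1189 kN.
Design strength φR_n = 1 × 1189 = 1190 kN.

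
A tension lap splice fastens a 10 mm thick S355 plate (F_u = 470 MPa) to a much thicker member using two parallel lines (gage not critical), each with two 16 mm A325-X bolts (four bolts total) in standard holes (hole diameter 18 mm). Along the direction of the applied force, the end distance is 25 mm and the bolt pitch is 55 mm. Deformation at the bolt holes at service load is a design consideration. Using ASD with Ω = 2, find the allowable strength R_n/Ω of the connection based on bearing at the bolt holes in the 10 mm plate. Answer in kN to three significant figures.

Per bolt r_n = 1.2 l_c t F_u ≤ 2.4 d t F_u; upper limit = 2.4 × 16 × 10 × 470 / 1000 = 180.5 kN.
Edge bolt: l_c = 25 − 18/2 = 16 mm → 1.2 × 16 × 10 × 470 / 1000 = 90.24 → r_n = 90.24 kN.
Interior bolts: l_c = 55 − 18 = 37 mm → 1.2 × 37 × 10 × 470 / 1000 = 208.7 → r_n = 180.5 kN.
R_n = 2 × 90.24 + 2 × 180.5 = 541.4 kN.
Allowable strength R_n/Ω = 541.4 / 2 = 271 kN.

271 kN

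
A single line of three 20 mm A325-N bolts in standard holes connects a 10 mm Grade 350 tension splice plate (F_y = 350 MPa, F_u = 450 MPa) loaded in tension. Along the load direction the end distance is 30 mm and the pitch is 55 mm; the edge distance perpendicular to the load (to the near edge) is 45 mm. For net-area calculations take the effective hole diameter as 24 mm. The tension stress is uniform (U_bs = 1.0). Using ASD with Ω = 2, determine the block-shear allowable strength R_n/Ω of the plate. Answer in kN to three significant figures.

182 kN

Shear plane L_v = 30 + 2·55 = 140 mm; A_gv = 140 × 10 = 1400 mm².
A_nv = (140 − 2.5·24) × 10 = 800 mm².
A_nt = (45 − 0.5·24) × 10 = 330 mm².
0.6 F_u A_nv = 216 kN; 0.6 F_y A_gv = 294 kN → shear rupture governs the shear term.
R_n = 216 + 1.0 × 450 × 330 / 1000 = 364.5 kN.
Allowable strength R_n/Ω = 364.5 / 2 = 182 kN.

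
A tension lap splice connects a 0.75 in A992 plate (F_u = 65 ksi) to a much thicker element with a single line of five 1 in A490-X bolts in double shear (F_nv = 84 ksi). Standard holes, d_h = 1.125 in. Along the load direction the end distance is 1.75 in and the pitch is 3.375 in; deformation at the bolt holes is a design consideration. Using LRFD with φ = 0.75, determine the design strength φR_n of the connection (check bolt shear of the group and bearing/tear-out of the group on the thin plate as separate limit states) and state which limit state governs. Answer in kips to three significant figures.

403 kips (bearing governs)

Bolt shear: A_b = π·1²/4 = 0.7854 in²; R_n = 84 × 0.7854 × 5 × 2 = 659.7 kips → 0.75 × 659.7 = 495 kips.
Bearing (1.2 l_c t F_u ≤ 2.4 d t F_u): upper limit = 2.4·1·0.75·65 = 117 kips.
  Edge l_c = 1.75 − 1.125/2 = 1.188 → r_n = 69.47 kips; interior l_c = 3.375 − 1.125 = 2.25 → r_n = 117 kips.
  R_n,bearing = 1·69.47 + 4·117 = 537.5 kips → 0.75 × 537.5 = 403 kips.
Bearing governs: 403 kips.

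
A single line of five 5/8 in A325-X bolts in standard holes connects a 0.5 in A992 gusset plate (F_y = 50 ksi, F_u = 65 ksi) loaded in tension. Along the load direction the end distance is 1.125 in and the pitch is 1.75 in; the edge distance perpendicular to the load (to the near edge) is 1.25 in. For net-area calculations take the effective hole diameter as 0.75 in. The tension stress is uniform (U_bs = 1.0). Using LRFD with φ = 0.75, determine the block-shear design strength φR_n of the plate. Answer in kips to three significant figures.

90.8 kips

Shear plane L_v = 1.125 + 4·1.75 = 8.125 in; A_gv = 8.125 × 0.5 = 4.062 in².
A_nv = (8.125 − 4.5·0.75) × 0.5 = 2.375 in².
A_nt = (1.25 − 0.5·0.75) × 0.5 = 0.4375 in².
0.6 F_u A_nv = 92.62 kips; 0.6 F_y A_gv = 121.9 kips → shear rupture governs the shear term.
R_n = 92.62 + 1.0 × 65 × 0.4375 = 121.1 kips.
Design strength φR_n = 0.75 × 121.1 = 90.8 kips.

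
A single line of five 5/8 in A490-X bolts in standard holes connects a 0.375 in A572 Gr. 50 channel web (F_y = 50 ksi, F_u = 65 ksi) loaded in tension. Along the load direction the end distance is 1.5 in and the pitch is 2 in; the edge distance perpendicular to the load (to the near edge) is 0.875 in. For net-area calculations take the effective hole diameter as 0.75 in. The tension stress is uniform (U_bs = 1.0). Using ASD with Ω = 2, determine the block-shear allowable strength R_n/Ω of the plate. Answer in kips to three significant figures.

50.9 kips

Shear plane L_v = 1.5 + 4·2 = 9.5 in; A_gv = 9.5 × 0.375 = 3.562 in².
A_nv = (9.5 − 4.5·0.75) × 0.375 = 2.297 in².
A_nt = (0.875 − 0.5·0.75) × 0.375 = 0.1875 in².
0.6 F_u A_nv = 89.58 kips; 0.6 F_y A_gv = 106.9 kips → shear rupture governs the shear term.
R_n = 89.58 + 1.0 × 65 × 0.1875 = 101.8 kips.
Allowable strength R_n/Ω = 101.8 / 2 = 50.9 kips.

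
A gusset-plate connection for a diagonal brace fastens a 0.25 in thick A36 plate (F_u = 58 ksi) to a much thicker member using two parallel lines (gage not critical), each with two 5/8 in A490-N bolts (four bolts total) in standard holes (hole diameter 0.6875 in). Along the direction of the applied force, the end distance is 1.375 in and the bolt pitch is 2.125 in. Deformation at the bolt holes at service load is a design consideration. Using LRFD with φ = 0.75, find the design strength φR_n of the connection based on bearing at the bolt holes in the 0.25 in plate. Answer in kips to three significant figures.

59.5 kips

Per bolt r_n = 1.2 l_c t F_u ≤ 2.4 d t F_u; upper limit = 2.4 × 0.625 × 0.25 × 58 = 21.75 kips.
Edge bolt: l_c = 1.375 − 0.6875/2 = 1.031 in → 1.2 × 1.031 × 0.25 × 58 = 17.94 → r_n = 17.94 kips.
Interior bolts: l_c = 2.125 − 0.6875 = 1.438 in → 1.2 × 1.438 × 0.25 × 58 = 25.01 → r_n = 21.75 kips.
R_n = 2 × 17.94 + 2 × 21.75 = 79.39 kips.
Design strength φR_n = 0.75 × 79.39 = 59.5 kips.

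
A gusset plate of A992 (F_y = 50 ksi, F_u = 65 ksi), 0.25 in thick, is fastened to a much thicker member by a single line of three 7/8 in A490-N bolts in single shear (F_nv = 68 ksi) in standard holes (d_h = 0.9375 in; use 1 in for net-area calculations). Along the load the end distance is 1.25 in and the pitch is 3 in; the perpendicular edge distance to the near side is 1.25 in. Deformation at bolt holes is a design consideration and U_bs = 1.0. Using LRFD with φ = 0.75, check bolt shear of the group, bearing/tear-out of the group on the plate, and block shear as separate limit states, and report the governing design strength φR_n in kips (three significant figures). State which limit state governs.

43.9 kips (block shear governs)

Bolt shear: A_b = π·0.875²/4 = 0.6013 in²; R_n = 68 × 0.6013 × 3 × 1 = 122.7 kips → 0.75 × 122.7 = 92 kips.
Bearing: edge l_c = 0.7812, r_n = 15.23 kips; interior l_c = 2.062, r_n = 34.12 kips; R_n = 15.23 + 2·34.12 = 83.48 kips → 62.6 kips.
Block shear: A_gv = 1.812, A_nv = 1.188, A_nt = 0.1875 in²; R_n = min(0.6F_uA_nv, 0.6F_yA_gv) + U_bs·F_u·A_nt = 58.5 kips → 43.9 kips.
Block shear governs: 43.9 kips.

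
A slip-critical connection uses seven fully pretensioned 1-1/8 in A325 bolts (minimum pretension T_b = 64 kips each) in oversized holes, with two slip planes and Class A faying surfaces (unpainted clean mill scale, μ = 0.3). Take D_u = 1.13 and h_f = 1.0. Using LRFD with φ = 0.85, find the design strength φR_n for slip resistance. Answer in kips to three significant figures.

258 kips

R_n = μ · D_u · h_f · T_b · n_s · n_b = 0.3 × 1.13 × 1.0 × 64 × 2 × 7 = 303.7 kips.
Design strength φR_n = 0.85 × 303.7 = 258 kips.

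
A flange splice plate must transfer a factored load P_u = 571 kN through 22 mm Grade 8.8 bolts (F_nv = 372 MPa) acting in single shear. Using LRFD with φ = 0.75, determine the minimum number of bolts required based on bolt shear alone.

6 bolts

A_b = π·22²/4 = 380.1 mm².
Per-bolt design strength φR_n = 0.75 × 372 × 380.1 × 1 / 1000 = 106.1 kN.
n ≥ 571 / 106.1 = 5.384 → use 6 bolts.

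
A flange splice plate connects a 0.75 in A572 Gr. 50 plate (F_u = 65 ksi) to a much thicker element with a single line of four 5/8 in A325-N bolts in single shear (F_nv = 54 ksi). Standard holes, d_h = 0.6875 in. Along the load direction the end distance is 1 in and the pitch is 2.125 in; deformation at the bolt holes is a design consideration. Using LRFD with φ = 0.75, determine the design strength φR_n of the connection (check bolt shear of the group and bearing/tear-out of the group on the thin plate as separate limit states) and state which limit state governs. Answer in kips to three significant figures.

Bolt shear: A_b = π·0.625²/4 = 0.3068 in²; R_n = 54 × 0.3068 × 4 × 1 = 66.27 kips → 0.75 × 66.27 = 49.7 kips.
Bearing (1.2 l_c t F_u ≤ 2.4 d t F_u): upper limit = 2.4·0.625·0.75·65 = 73.12 kips.
  Edge l_c = 1 − 0.6875/2 = 0.6562 → r_n = 38.39 kips; interior l_c = 2.125 − 0.6875 = 1.438 → r_n = 73.12 kips.
  R_n,bearing = 1·38.39 + 3·73.12 = 257.8 kips → 0.75 × 257.8 = 193 kips.
Bolt shear governs: 49.7 kips.

49.7 kips (bolt shear governs)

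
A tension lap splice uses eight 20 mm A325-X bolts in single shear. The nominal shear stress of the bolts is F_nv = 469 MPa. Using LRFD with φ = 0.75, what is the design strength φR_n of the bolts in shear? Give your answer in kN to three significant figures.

A_b = π × 20² / 4 = 314.2 mm².
R_n = F_nv · A_b · n · n_s = 469 × 314.2 × 8 × 1 / 1000 = 1179 kN.
Design strength φR_n = 0.75 × 1179 = 884 kN.

884 kN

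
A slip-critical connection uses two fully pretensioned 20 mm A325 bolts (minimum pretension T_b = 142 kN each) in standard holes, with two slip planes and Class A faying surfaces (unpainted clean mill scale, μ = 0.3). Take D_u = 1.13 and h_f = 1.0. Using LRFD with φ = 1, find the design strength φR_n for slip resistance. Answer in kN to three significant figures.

R_n = μ · D_u · h_f · T_b · n_s · n_b = 0.3 × 1.13 × 1.0 × 142 × 2 × 2 = 192.6 kN.
Design strength φR_n = 1 × 192.6 = 193 kN.

193 kN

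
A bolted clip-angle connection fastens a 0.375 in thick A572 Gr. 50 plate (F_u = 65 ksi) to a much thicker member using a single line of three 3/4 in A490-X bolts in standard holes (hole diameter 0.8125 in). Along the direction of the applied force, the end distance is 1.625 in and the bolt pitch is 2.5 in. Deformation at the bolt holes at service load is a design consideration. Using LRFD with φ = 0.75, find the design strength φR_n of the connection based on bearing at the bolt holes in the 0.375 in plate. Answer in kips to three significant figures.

Per bolt r_n = 1.2 l_c t F_u ≤ 2.4 d t F_u; upper limit = 2.4 × 0.75 × 0.375 × 65 = 43.87 kips.
Edge bolt: l_c = 1.625 − 0.8125/2 = 1.219 in → 1.2 × 1.219 × 0.375 × 65 = 35.65 → r_n = 35.65 kips.
Interior bolts: l_c = 2.5 − 0.8125 = 1.688 in → 1.2 × 1.688 × 0.375 × 65 = 49.36 → r_n = 43.87 kips.
R_n = 1 × 35.65 + 2 × 43.87 = 123.4 kips.
Design strength φR_n = 0.75 × 123.4 = 92.5 kips.

92.5 kips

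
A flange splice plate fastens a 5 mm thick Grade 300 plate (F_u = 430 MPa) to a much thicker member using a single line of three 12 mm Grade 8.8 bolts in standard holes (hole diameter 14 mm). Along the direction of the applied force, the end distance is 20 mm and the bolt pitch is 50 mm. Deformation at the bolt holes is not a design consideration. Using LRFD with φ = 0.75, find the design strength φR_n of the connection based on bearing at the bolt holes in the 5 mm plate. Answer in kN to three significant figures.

Per bolt r_n = 1.5 l_c t F_u ≤ 3.0 d t F_u; upper limit = 3.0 × 12 × 5 × 430 / 1000 = 77.4 kN.
Edge bolt: l_c = 20 − 14/2 = 13 mm → 1.5 × 13 × 5 × 430 / 1000 = 41.93 → r_n = 41.93 kN.
Interior bolts: l_c = 50 − 14 = 36 mm → 1.5 × 36 × 5 × 430 / 1000 = 116.1 → r_n = 77.4 kN.
R_n = 1 × 41.93 + 2 × 77.4 = 196.7 kN.
Design strength φR_n = 0.75 × 196.7 = 148 kN.

148 kN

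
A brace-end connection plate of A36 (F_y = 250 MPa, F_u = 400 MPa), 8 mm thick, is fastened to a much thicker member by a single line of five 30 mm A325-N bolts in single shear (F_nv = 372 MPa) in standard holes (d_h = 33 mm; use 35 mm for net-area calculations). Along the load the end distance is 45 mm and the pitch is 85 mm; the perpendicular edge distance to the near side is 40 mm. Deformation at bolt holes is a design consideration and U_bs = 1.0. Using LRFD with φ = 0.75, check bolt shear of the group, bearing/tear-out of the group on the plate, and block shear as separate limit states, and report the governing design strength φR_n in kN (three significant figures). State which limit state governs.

Bolt shear: A_b = π·30²/4 = 706.9 mm²; R_n = 372 × 706.9 × 5 × 1 / 1000 = 1315 kN → 0.75 × 1315 = 986 kN.
Bearing: edge l_c = 28.5, r_n = 109.4 kN; interior l_c = 52, r_n = 199.7 kN; R_n = 109.4 + 4·199.7 = 908.2 kN → 681 kN.
Block shear: A_gv = 3080, A_nv = 1820, A_nt = 180 mm²; R_n = min(0.6F_uA_nv, 0.6F_yA_gv) + U_bs·F_u·A_nt = 508.8 kN → 382 kN.
Block shear governs: 382 kN.

382 kN (block shear governs)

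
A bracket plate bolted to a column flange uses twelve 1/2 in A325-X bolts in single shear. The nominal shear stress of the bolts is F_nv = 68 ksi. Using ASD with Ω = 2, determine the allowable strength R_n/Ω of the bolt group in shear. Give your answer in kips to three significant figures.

80.1 kips

A_b = π × 0.5² / 4 = 0.1963 in².
R_n = F_nv · A_b · n · n_s = 68 × 0.1963 × 12 × 1 = 160.2 kips.
Allowable strength R_n/Ω = 160.2 / 2 = 80.1 kips.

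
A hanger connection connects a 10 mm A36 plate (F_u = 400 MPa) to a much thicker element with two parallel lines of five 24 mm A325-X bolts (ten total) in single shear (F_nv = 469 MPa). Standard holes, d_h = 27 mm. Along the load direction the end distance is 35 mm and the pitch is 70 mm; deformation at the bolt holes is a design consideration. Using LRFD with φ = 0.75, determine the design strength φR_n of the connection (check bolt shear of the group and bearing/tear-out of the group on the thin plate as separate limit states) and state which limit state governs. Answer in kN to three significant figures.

Bolt shear: A_b = π·24²/4 = 452.4 mm²; R_n = 469 × 452.4 × 10 × 1 / 1000 = 2122 kN → 0.75 × 2122 = 1590 kN.
Bearing (1.2 l_c t F_u ≤ 2.4 d t F_u): upper limit = 2.4·24·10·400 / 1000 = 230.4 kN.
  Edge l_c = 35 − 27/2 = 21.5 → r_n = 103.2 kN; interior l_c = 70 − 27 = 43 → r_n = 206.4 kN.
  R_n,bearing = 2·103.2 + 8·206.4 = 1858 kN → 0.75 × 1858 = 1390 kN.
Bearing governs: 1390 kN.

1390 kN (bearing governs)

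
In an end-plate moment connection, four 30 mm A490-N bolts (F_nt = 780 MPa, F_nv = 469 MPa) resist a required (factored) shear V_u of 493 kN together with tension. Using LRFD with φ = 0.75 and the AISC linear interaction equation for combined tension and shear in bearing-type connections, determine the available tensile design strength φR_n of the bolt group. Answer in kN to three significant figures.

A_b = π·30²/4 = 706.9 mm²; f_rv = 493 × 1000 / (4 × 706.9) = 174.4 MPa.
F'_nt = 1.3 F_nt − (F_nt / φF_nv) f_rv = 1.3·780 − (780/(0.75·469))·174.4 = 627.4 MPa, capped at F_nt → F'_nt = 627.4 MPa.
R_n = F'_nt · A_b · n = 627.4 × 706.9 × 4 / 1000 = 1774 kN.
Design strength φR_n = 0.75 × 1774 = 1330 kN.

1330 kN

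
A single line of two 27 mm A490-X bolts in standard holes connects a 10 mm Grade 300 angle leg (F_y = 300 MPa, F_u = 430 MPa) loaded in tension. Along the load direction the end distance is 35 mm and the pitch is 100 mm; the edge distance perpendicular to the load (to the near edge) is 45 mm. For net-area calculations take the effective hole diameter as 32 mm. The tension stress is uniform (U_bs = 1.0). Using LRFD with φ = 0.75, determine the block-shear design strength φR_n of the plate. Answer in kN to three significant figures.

262 kN

Shear plane L_v = 35 + 1·100 = 135 mm; A_gv = 135 × 10 = 1350 mm².
A_nv = (135 − 1.5·32) × 10 = 870 mm².
A_nt = (45 − 0.5·32) × 10 = 290 mm².
0.6 F_u A_nv = 224.5 kN; 0.6 F_y A_gv = 243 kN → shear rupture governs the shear term.
R_n = 224.5 + 1.0 × 430 × 290 / 1000 = 349.2 kN.
Design strength φR_n = 0.75 × 349.2 = 262 kN.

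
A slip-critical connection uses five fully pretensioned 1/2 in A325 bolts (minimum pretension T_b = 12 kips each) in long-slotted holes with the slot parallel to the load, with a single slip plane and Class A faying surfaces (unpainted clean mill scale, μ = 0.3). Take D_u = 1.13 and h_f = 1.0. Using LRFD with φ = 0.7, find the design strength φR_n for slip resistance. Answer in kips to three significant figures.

R_n = μ · D_u · h_f · T_b · n_s · n_b = 0.3 × 1.13 × 1.0 × 12 × 1 × 5 = 20.34 kips.
Design strength φR_n = 0.7 × 20.34 = 14.2 kips.

14.2 kips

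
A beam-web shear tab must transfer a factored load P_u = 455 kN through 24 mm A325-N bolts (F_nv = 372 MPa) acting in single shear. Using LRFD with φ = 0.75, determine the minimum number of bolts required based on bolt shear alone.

A_b = π·24²/4 = 452.4 mm².
Per-bolt design strength φR_n = 0.75 × 372 × 452.4 × 1 / 1000 = 126.2 kN.
n ≥ 455 / 126.2 = 3.605 → use 4 bolts.

4 bolts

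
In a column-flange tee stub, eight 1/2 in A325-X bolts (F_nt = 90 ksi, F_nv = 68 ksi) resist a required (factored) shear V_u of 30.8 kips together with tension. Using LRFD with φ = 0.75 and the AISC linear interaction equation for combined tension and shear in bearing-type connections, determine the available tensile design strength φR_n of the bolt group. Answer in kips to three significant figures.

A_b = π·0.5²/4 = 0.1963 in²; f_rv = 30.8 / (8 × 0.1963) = 19.61 ksi.
F'_nt = 1.3 F_nt − (F_nt / φF_nv) f_rv = 1.3·90 − (90/(0.75·68))·19.61 = 82.4 ksi, capped at F_nt → F'_nt = 82.4 ksi.
R_n = F'_nt · A_b · n = 82.4 × 0.1963 × 8 = 129.4 kips.
Design strength φR_n = 0.75 × 129.4 = 97.1 kips.

97.1 kips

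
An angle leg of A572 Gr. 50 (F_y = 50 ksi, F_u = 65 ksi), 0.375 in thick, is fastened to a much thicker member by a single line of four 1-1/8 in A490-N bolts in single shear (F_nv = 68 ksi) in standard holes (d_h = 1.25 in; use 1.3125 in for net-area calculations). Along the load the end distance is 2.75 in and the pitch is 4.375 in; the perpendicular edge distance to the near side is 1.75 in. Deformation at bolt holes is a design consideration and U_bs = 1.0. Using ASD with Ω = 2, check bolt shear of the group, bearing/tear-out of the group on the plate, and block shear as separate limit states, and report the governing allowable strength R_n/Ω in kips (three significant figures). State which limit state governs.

95.8 kips (block shear governs)

Bolt shear: A_b = π·1.125²/4 = 0.994 in²; R_n = 68 × 0.994 × 4 × 1 = 270.4 kips → 270.4 / 2 = 135 kips.
Bearing: edge l_c = 2.125, r_n = 62.16 kips; interior l_c = 3.125, r_n = 65.81 kips; R_n = 62.16 + 3·65.81 = 259.6 kips → 130 kips.
Block shear: A_gv = 5.953, A_nv = 4.23, A_nt = 0.4102 in²; R_n = min(0.6F_uA_nv, 0.6F_yA_gv) + U_bs·F_u·A_nt = 191.6 kips → 95.8 kips.
Block shear governs: 95.8 kips.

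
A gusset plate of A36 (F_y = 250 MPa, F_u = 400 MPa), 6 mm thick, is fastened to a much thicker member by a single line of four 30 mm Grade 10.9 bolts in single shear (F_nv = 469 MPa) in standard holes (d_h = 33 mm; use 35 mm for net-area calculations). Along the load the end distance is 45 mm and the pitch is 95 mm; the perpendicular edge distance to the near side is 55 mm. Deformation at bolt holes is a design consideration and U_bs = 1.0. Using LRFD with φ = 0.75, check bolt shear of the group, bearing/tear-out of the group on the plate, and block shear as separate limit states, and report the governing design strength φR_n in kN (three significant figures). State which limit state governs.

290 kN (block shear governs)

Bolt shear: A_b = π·30²/4 = 706.9 mm²; R_n = 469 × 706.9 × 4 × 1 / 1000 = 1326 kN → 0.75 × 1326 = 995 kN.
Bearing: edge l_c = 28.5, r_n = 82.08 kN; interior l_c = 62, r_n = 172.8 kN; R_n = 82.08 + 3·172.8 = 600.5 kN → 450 kN.
Block shear: A_gv = 1980, A_nv = 1245, A_nt = 225 mm²; R_n = min(0.6F_uA_nv, 0.6F_yA_gv) + U_bs·F_u·A_nt = 387 kN → 290 kN.
Block shear governs: 290 kN.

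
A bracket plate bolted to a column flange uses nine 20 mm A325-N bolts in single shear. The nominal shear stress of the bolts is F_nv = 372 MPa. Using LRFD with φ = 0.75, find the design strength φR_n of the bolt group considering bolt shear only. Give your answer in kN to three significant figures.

789 kN

A_b = π × 20² / 4 = 314.2 mm².
R_n = F_nv · A_b · n · n_s = 372 × 314.2 × 9 × 1 / 1000 = 1052 kN.
Design strength φR_n = 0.75 × 1052 = 789 kN.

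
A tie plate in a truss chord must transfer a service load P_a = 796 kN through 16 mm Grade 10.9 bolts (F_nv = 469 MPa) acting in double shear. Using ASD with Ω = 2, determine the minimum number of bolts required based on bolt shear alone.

A_b = π·16²/4 = 201.1 mm².
Per-bolt allowable strength R_n/Ω = 469 × 201.1 × 2 / 1000 / 2 = 94.3 kN.
n ≥ 796 / 94.3 = 8.441 → use 9 bolts.

9 bolts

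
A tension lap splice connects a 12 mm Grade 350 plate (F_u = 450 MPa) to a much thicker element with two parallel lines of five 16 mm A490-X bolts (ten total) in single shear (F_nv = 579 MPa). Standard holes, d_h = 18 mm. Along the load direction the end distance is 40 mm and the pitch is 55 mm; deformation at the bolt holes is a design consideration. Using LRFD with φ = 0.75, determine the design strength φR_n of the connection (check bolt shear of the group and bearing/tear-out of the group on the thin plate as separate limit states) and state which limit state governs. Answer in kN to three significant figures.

873 kN (bolt shear governs)

Bolt shear: A_b = π·16²/4 = 201.1 mm²; R_n = 579 × 201.1 × 10 × 1 / 1000 = 1164 kN → 0.75 × 1164 = 873 kN.
Bearing (1.2 l_c t F_u ≤ 2.4 d t F_u): upper limit = 2.4·16·12·450 / 1000 = 207.4 kN.
  Edge l_c = 40 − 18/2 = 31 → r_n = 200.9 kN; interior l_c = 55 − 18 = 37 → r_n = 207.4 kN.
  R_n,bearing = 2·200.9 + 8·207.4 = 2061 kN → 0.75 × 2061 = 1550 kN.
Bolt shear governs: 873 kN.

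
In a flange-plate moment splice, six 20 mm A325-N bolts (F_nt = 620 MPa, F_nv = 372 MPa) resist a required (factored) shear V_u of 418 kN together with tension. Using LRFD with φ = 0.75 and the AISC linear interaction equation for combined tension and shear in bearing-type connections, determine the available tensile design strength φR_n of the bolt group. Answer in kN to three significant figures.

A_b = π·20²/4 = 314.2 mm²; f_rv = 418 × 1000 / (6 × 314.2) = 221.8 MPa.
F'_nt = 1.3 F_nt − (F_nt / φF_nv) f_rv = 1.3·620 − (620/(0.75·372))·221.8 = 313.2 MPa, capped at F_nt → F'_nt = 313.2 MPa.
R_n = F'_nt · A_b · n = 313.2 × 314.2 × 6 / 1000 = 590.4 kN.
Design strength φR_n = 0.75 × 590.4 = 443 kN.

443 kN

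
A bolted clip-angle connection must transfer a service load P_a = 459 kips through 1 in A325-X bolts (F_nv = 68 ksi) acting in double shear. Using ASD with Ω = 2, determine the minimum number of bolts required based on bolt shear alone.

9 bolts

A_b = π·1²/4 = 0.7854 in².
Per-bolt allowable strength R_n/Ω = 68 × 0.7854 × 2 / 2 = 53.41 kips.
n ≥ 459 / 53.41 = 8.594 → use 9 bolts.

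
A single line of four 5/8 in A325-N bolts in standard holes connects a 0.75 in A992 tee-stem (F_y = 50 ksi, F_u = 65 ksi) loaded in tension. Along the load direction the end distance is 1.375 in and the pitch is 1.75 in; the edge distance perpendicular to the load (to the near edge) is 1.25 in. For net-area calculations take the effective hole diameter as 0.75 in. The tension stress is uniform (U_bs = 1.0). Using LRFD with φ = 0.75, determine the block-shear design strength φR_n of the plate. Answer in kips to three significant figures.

Shear plane L_v = 1.375 + 3·1.75 = 6.625 in; A_gv = 6.625 × 0.75 = 4.969 in².
A_nv = (6.625 − 3.5·0.75) × 0.75 = 3 in².
A_nt = (1.25 − 0.5·0.75) × 0.75 = 0.6562 in².
0.6 F_u A_nv = 117 kips; 0.6 F_y A_gv = 149.1 kips → shear rupture governs the shear term.
R_n = 117 + 1.0 × 65 × 0.6562 = 159.7 kips.
Design strength φR_n = 0.75 × 159.7 = 120 kips.

120 kips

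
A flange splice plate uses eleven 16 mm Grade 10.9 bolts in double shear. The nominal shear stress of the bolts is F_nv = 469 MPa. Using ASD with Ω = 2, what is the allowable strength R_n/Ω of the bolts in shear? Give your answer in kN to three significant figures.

A_b = π × 16² / 4 = 201.1 mm².
R_n = F_nv · A_b · n · n_s = 469 × 201.1 × 11 × 2 / 1000 = 2075 kN.
Allowable strength R_n/Ω = 2075 / 2 = 1040 kN.

1040 kN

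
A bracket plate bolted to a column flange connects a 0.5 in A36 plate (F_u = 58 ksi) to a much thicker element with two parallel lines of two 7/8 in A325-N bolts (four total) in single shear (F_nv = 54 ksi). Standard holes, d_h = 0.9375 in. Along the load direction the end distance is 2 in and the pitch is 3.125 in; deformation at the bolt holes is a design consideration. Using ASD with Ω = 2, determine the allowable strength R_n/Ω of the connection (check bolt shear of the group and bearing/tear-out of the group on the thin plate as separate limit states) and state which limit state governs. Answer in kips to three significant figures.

64.9 kips (bolt shear governs)

Bolt shear: A_b = π·0.875²/4 = 0.6013 in²; R_n = 54 × 0.6013 × 4 × 1 = 129.9 kips → 129.9 / 2 = 64.9 kips.
Bearing (1.2 l_c t F_u ≤ 2.4 d t F_u): upper limit = 2.4·0.875·0.5·58 = 60.9 kips.
  Edge l_c = 2 − 0.9375/2 = 1.531 → r_n = 53.29 kips; interior l_c = 3.125 − 0.9375 = 2.188 → r_n = 60.9 kips.
  R_n,bearing = 2·53.29 + 2·60.9 = 228.4 kips → 228.4 / 2 = 114 kips.
Bolt shear governs: 64.9 kips.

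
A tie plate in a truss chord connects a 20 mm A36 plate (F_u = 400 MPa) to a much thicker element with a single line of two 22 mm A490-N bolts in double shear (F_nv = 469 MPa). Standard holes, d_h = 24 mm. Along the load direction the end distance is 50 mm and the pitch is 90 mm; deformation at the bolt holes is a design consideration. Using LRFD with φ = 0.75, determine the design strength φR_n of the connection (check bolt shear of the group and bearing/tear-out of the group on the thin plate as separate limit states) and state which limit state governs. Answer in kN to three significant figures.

535 kN (bolt shear governs)

Bolt shear: A_b = π·22²/4 = 380.1 mm²; R_n = 469 × 380.1 × 2 × 2 / 1000 = 713.1 kN → 0.75 × 713.1 = 535 kN.
Bearing (1.2 l_c t F_u ≤ 2.4 d t F_u): upper limit = 2.4·22·20·400 / 1000 = 422.4 kN.
  Edge l_c = 50 − 24/2 = 38 → r_n = 364.8 kN; interior l_c = 90 − 24 = 66 → r_n = 422.4 kN.
  R_n,bearing = 1·364.8 + 1·422.4 = 787.2 kN → 0.75 × 787.2 = 590 kN.
Bolt shear governs: 535 kN.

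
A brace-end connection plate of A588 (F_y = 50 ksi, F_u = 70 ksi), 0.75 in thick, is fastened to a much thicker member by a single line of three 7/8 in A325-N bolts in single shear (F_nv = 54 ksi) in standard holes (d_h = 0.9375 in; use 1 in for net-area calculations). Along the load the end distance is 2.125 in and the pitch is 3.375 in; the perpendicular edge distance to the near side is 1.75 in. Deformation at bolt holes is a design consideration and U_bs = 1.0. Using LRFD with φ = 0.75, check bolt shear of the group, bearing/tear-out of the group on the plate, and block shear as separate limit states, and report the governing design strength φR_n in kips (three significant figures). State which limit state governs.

73.1 kips (bolt shear governs)

Bolt shear: A_b = π·0.875²/4 = 0.6013 in²; R_n = 54 × 0.6013 × 3 × 1 = 97.41 kips → 0.75 × 97.41 = 73.1 kips.
Bearing: edge l_c = 1.656, r_n = 104.3 kips; interior l_c = 2.438, r_n = 110.3 kips; R_n = 104.3 + 2·110.3 = 324.8 kips → 244 kips.
Block shear: A_gv = 6.656, A_nv = 4.781, A_nt = 0.9375 in²; R_n = min(0.6F_uA_nv, 0.6F_yA_gv) + U_bs·F_u·A_nt = 265.3 kips → 199 kips.
Bolt shear governs: 73.1 kips.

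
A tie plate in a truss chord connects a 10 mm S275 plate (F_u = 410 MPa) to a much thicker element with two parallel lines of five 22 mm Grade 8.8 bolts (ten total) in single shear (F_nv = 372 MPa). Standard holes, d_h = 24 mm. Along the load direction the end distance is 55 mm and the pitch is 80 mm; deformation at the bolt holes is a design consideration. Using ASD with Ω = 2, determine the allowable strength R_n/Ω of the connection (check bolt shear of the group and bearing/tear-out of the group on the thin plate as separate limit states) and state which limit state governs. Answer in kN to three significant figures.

707 kN (bolt shear governs)

Bolt shear: A_b = π·22²/4 = 380.1 mm²; R_n = 372 × 380.1 × 10 × 1 / 1000 = 1414 kN → 1414 / 2 = 707 kN.
Bearing (1.2 l_c t F_u ≤ 2.4 d t F_u): upper limit = 2.4·22·10·410 / 1000 = 216.5 kN.
  Edge l_c = 55 − 24/2 = 43 → r_n = 211.6 kN; interior l_c = 80 − 24 = 56 → r_n = 216.5 kN.
  R_n,bearing = 2·211.6 + 8·216.5 = 2155 kN → 2155 / 2 = 1080 kN.
Bolt shear governs: 707 kN.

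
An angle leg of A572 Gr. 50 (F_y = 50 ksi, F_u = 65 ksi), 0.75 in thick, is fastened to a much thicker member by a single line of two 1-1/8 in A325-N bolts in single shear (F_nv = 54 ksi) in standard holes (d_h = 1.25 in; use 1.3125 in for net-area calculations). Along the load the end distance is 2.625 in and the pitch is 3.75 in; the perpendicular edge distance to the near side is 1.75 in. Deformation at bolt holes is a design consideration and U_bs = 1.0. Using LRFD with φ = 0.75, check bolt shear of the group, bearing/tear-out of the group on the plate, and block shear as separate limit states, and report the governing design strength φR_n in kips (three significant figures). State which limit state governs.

Bolt shear: A_b = π·1.125²/4 = 0.994 in²; R_n = 54 × 0.994 × 2 × 1 = 107.4 kips → 0.75 × 107.4 = 80.5 kips.
Bearing: edge l_c = 2, r_n = 117 kips; interior l_c = 2.5, r_n = 131.6 kips; R_n = 117 + 1·131.6 = 248.6 kips → 186 kips.
Block shear: A_gv = 4.781, A_nv = 3.305, A_nt = 0.8203 in²; R_n = min(0.6F_uA_nv, 0.6F_yA_gv) + U_bs·F_u·A_nt = 182.2 kips → 137 kips.
Bolt shear governs: 80.5 kips.

80.5 kips (bolt shear governs)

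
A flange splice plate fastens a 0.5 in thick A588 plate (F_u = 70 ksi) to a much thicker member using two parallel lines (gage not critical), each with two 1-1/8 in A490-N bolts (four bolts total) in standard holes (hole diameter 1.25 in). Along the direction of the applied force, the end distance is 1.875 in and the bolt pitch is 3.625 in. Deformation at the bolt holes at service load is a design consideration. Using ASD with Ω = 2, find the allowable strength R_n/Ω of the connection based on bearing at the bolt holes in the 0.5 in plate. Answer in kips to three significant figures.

147 kips

Per bolt r_n = 1.2 l_c t F_u ≤ 2.4 d t F_u; upper limit = 2.4 × 1.125 × 0.5 × 70 = 94.5 kips.
Edge bolt: l_c = 1.875 − 1.25/2 = 1.25 in → 1.2 × 1.25 × 0.5 × 70 = 52.5 → r_n = 52.5 kips.
Interior bolts: l_c = 3.625 − 1.25 = 2.375 in → 1.2 × 2.375 × 0.5 × 70 = 99.75 → r_n = 94.5 kips.
R_n = 2 × 52.5 + 2 × 94.5 = 294 kips.
Allowable strength R_n/Ω = 294 / 2 = 147 kips.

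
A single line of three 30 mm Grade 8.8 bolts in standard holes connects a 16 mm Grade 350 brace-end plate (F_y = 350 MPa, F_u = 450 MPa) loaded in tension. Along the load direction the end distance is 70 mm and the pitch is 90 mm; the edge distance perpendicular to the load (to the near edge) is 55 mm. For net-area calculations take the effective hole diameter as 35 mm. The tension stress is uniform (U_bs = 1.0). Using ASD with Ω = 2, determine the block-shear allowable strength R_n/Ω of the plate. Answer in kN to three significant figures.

Shear plane L_v = 70 + 2·90 = 250 mm; A_gv = 250 × 16 = 4000 mm².
A_nv = (250 − 2.5·35) × 16 = 2600 mm².
A_nt = (55 − 0.5·35) × 16 = 600 mm².
0.6 F_u A_nv = 702 kN; 0.6 F_y A_gv = 840 kN → shear rupture governs the shear term.
R_n = 702 + 1.0 × 450 × 600 / 1000 = 972 kN.
Allowable strength R_n/Ω = 972 / 2 = 486 kN.

486 kN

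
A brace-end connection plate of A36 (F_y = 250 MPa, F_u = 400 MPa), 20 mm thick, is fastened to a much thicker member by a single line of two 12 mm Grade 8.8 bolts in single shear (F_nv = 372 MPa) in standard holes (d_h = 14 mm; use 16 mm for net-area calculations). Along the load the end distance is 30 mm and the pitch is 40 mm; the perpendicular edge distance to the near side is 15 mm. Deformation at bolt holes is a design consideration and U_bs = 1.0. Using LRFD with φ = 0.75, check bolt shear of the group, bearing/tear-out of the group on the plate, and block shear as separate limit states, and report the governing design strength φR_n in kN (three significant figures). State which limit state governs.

63.1 kN (bolt shear governs)

Bolt shear: A_b = π·12²/4 = 113.1 mm²; R_n = 372 × 113.1 × 2 × 1 / 1000 = 84.14 kN → 0.75 × 84.14 = 63.1 kN.
Bearing: edge l_c = 23, r_n = 220.8 kN; interior l_c = 26, r_n = 230.4 kN; R_n = 220.8 + 1·230.4 = 451.2 kN → 338 kN.
Block shear: A_gv = 1400, A_nv = 920, A_nt = 140 mm²; R_n = min(0.6F_uA_nv, 0.6F_yA_gv) + U_bs·F_u·A_nt = 266 kN → 200 kN.
Bolt shear governs: 63.1 kN.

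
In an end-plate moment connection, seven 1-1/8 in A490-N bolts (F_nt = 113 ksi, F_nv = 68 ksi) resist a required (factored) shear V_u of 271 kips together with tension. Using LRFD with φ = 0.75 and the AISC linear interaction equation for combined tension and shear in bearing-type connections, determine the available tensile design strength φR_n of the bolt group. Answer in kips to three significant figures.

A_b = π·1.125²/4 = 0.994 in²; f_rv = 271 / (7 × 0.994) = 38.95 ksi.
F'_nt = 1.3 F_nt − (F_nt / φF_nv) f_rv = 1.3·113 − (113/(0.75·68))·38.95 = 60.61 ksi, capped at F_nt → F'_nt = 60.61 ksi.
R_n = F'_nt · A_b · n = 60.61 × 0.994 × 7 = 421.7 kips.
Design strength φR_n = 0.75 × 421.7 = 316 kips.

316 kips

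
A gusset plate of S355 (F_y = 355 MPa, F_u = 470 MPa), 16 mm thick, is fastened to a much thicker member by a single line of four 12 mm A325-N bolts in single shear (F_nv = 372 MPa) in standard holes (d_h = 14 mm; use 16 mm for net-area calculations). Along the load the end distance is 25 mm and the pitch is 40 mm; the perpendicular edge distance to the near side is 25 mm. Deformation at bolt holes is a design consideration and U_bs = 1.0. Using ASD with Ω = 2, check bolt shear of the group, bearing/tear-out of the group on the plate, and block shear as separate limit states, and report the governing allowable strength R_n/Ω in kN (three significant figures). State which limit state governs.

Bolt shear: A_b = π·12²/4 = 113.1 mm²; R_n = 372 × 113.1 × 4 × 1 / 1000 = 168.3 kN → 168.3 / 2 = 84.1 kN.
Bearing: edge l_c = 18, r_n = 162.4 kN; interior l_c = 26, r_n = 216.6 kN; R_n = 162.4 + 3·216.6 = 812.2 kN → 406 kN.
Block shear: A_gv = 2320, A_nv = 1424, A_nt = 272 mm²; R_n = min(0.6F_uA_nv, 0.6F_yA_gv) + U_bs·F_u·A_nt = 529.4 kN → 265 kN.
Bolt shear governs: 84.1 kN.

84.1 kN (bolt shear governs)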